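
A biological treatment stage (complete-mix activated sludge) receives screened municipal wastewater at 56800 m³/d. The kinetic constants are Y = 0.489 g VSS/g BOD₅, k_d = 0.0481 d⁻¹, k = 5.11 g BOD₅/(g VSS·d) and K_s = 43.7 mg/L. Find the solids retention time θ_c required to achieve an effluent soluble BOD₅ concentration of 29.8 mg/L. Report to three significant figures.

Specific growth rate at S = 29.8 mg/L: μ = YkS/(K_s+S) = 0.489·5.11·29.8/(43.7+29.8) = 1.013 d⁻¹.
θ_c = 1/(μ − k_d) = 1/(1.013 − 0.0481) = 1/0.9650 = 1.036 d.

θ_c ≈ 1.04 d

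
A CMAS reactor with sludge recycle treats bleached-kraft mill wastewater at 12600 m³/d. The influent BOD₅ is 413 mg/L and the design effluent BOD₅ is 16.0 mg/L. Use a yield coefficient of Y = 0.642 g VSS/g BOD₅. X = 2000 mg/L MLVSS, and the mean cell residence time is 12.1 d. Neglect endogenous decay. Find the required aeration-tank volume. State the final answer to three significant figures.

V·X = Y·Q·ΔS·θ_c gives V = 0.642 × 12600 × (413 − 16.0) × 12.1 / 2000 = 19429 m³.

V ≈ 19400 m³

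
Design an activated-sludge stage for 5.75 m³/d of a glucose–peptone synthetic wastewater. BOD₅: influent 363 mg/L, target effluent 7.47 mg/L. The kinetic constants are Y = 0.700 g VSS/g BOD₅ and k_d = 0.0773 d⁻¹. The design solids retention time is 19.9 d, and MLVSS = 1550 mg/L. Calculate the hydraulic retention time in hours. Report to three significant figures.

From the SRT design equation V = Y Q (S₀−S) θ_c / [X (1 + k_d θ_c)] = 0.700 × 5.75 × (363 − 7.47) × 19.9 / [1550 × (1 + 0.0773 × 19.9)] = 2.85×10^4 / 3934 = 7.238 m³.
τ = V/Q = 7.238/5.75 = 1.259 d, or 30.21 h.

τ ≈ 30.2 h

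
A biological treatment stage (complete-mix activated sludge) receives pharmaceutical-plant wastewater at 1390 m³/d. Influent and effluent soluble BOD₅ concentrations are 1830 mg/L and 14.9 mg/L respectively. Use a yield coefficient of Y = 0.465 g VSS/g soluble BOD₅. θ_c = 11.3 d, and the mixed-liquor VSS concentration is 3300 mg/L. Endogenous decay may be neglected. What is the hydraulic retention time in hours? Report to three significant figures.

τ ≈ 69.4 h

Biomass mass balance (decay neglected): V·X = Y·Q·(S₀ − S)·θ_c, so V = 0.465 × 1390 × (1830 − 14.9) × 11.3 / 3300 = 4017 m³.
Hydraulic retention time τ = V/Q = 4017 / 1390 = 2.890 d = 69.36 h.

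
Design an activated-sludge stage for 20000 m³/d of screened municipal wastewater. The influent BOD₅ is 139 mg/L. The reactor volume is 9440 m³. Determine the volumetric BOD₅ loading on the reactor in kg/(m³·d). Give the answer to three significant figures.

Volumetric loading L_v = Q·S₀ / V = 20000 × 139 g/m³ / 9440 m³ = 294.5 g/(m³·d) = 0.2945 kg BOD₅/(m³·d).

L_v ≈ 0.294 kg BOD₅/(m³·d)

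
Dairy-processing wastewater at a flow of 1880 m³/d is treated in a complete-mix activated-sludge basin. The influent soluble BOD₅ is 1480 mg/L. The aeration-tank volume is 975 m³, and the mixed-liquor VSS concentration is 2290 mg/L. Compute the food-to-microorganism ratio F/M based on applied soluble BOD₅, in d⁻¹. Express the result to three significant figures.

F/M ≈ 1.25 d⁻¹

F/M = applied load / biomass = Q·S₀/(V·X) = 1880 × 1480 / (975.0 × 2290) = 1.246 d⁻¹.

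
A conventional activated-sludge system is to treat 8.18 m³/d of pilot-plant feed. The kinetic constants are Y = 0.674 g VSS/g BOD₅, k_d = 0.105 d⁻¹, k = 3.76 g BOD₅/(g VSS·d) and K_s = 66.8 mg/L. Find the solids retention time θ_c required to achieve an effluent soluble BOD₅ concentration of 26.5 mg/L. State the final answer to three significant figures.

θ_c ≈ 1.63 d

Specific growth rate at S = 26.5 mg/L: μ = YkS/(K_s+S) = 0.674·3.76·26.5/(66.8+26.5) = 0.7198 d⁻¹.
Then 1/θ_c = μ − k_d = 0.7198 − 0.105 = 0.6148 d⁻¹, giving θ_c = 1.627 d.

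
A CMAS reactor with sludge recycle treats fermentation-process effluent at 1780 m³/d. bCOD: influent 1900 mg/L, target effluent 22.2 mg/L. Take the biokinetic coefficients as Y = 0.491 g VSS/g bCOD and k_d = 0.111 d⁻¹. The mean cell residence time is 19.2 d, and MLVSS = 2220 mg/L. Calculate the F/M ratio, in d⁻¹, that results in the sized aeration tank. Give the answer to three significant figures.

Steady-state biomass mass balance: V·X·(1 + k_d·θ_c) = Y·Q·(S₀ − S)·θ_c, so V = 0.491 × 1780 × (1900 − 22.2) × 19.2 / [2220 × (1 + 0.111 × 19.2)] = 3.15×10^7 / 6951 = 4533 m³.
Food-to-microorganism ratio F/M = Q S₀ / (V X) = 1780 × 1900 / (4533 × 2220) = 0.3361 d⁻¹.

F/M ≈ 0.336 d⁻¹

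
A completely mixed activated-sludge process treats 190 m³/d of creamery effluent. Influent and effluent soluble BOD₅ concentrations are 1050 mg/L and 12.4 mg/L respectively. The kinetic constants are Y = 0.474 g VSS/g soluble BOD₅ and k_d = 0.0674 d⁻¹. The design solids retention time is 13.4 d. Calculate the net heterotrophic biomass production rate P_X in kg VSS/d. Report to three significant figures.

Correct the yield for decay: Y_obs = Y/(1 + k_d θ_c) = 0.474 / (1 + 0.0674 × 13.4) = 0.474 / 1.903 = 0.2491.
Substrate removed = Q·(S₀ − S) = 190 m³/d × (1050 − 12.4) g/m³ = 1.97×10^5 g/d = 197.1 kg/d.
So the net sludge growth is P_X = 0.2491 × 197.1 = 49.10 kg VSS/d.

P_X ≈ 49.1 kg VSS/d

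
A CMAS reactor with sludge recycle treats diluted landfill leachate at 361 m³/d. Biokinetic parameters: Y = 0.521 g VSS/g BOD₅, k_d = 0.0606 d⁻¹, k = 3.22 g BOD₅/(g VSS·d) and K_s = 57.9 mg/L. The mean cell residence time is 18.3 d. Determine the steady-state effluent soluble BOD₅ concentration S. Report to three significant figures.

S ≈ 4.27 mg/L

For a completely mixed reactor with recycle the Lawrence–McCarty relation gives S = K_s·(1 + k_d·θ_c) / [θ_c·(Y·k − k_d) − 1] = 57.9 × (1 + 0.0606 × 18.3) / [18.3 × (0.521 × 3.22 − 0.0606) − 1] = 122.1 / 28.59 = 4.271 mg/L.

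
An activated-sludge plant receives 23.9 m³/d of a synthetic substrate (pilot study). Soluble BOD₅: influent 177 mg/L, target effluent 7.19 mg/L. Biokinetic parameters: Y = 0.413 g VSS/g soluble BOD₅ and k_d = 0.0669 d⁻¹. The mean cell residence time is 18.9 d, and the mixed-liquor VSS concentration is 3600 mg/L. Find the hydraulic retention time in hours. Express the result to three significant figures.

τ ≈ 3.90 h

Steady-state biomass mass balance: V·X·(1 + k_d·θ_c) = Y·Q·(S₀ − S)·θ_c, so V = 0.413 × 23.9 × (177 − 7.19) × 18.9 / [3600 × (1 + 0.0669 × 18.9)] = 3.17×10^4 / 8152 = 3.886 m³.
Hydraulic retention time τ = V/Q = 3.886 / 23.9 = 0.1626 d = 3.902 h.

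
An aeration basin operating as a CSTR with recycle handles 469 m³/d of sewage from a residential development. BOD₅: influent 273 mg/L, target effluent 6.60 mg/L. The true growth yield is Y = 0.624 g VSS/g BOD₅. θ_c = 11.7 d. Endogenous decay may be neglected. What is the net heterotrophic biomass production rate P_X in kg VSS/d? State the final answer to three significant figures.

With endogenous decay neglected, the observed yield equals the true yield: Y_obs = Y = 0.624 g VSS/g BOD₅.
ΔS = 273 − 6.60 = 266.4 mg/L, so the substrate removal rate is 469 × 266.4/1000 = 124.9 kg BOD₅/d.
Biomass produced: P_X = Y_obs·Q·ΔS = 0.6240 × 124.9 ≈ 77.96 kg VSS/d.

P_X ≈ 78.0 kg VSS/d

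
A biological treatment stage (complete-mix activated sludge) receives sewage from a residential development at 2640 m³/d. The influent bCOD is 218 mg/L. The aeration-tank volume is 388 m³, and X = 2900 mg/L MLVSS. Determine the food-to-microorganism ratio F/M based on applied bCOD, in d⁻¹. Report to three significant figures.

Food-to-microorganism ratio F/M = Q S₀ / (V X) = 2640 × 218 / (388.0 × 2900) = 0.5115 d⁻¹.

F/M ≈ 0.511 d⁻¹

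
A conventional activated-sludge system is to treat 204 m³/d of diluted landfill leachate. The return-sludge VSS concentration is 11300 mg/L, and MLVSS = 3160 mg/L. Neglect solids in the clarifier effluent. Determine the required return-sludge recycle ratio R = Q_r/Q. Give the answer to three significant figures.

R ≈ 0.388

R = Q_r/Q = X/(X_r − X) = 3160 / (11300 − 3160) = 0.3882.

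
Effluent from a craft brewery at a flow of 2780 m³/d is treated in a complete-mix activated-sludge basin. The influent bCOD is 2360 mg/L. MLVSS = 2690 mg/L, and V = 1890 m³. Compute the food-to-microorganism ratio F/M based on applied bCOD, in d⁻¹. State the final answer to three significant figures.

F/M ≈ 1.29 d⁻¹

Food-to-microorganism ratio F/M = Q S₀ / (V X) = 2780 × 2360 / (1890 × 2690) = 1.290 d⁻¹.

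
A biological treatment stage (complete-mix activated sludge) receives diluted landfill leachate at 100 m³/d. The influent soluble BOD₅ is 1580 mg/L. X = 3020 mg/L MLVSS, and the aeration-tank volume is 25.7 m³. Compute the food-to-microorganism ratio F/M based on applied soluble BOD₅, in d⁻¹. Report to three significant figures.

F/M ≈ 2.04 d⁻¹

F/M = Q·S₀ / (V·X) = 100 × 1580 / (25.70 × 3020) = 2.036 g soluble BOD₅·(g VSS·d)⁻¹.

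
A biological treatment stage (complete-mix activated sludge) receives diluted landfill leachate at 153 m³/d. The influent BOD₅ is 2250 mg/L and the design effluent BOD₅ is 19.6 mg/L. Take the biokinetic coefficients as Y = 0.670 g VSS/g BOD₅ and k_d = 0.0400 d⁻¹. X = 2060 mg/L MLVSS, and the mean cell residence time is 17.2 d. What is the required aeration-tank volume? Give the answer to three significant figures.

V ≈ 1130 m³

Steady-state biomass mass balance: V·X·(1 + k_d·θ_c) = Y·Q·(S₀ − S)·θ_c, so V = 0.670 × 153 × (2250 − 19.6) × 17.2 / [2060 × (1 + 0.0400 × 17.2)] = 3.93×10^6 / 3477 = 1131 m³.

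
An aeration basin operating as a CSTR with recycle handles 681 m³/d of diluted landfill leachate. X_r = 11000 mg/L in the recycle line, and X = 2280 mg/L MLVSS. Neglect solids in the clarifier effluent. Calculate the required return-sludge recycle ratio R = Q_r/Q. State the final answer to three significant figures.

R ≈ 0.261

R = Q_r/Q = X/(X_r − X) = 2280 / (11000 − 2280) = 0.2615.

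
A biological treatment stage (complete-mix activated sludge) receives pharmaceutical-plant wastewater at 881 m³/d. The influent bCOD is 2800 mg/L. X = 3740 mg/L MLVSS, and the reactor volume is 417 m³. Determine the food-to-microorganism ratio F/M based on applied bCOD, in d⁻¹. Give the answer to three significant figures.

F/M ≈ 1.58 d⁻¹

Food-to-microorganism ratio F/M = Q S₀ / (V X) = 881 × 2800 / (417.0 × 3740) = 1.582 d⁻¹.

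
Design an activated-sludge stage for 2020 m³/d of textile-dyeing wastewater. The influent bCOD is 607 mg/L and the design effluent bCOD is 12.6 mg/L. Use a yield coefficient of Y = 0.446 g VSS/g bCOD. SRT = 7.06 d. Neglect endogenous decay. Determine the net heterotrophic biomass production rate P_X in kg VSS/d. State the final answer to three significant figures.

P_X ≈ 536 kg VSS/d

No decay correction is needed, so Y_obs = Y = 0.446.
Mass of bCOD removed per day: Q(S₀ − S) = 2020 × 594.4 g/m³ = 1201 kg/d.
So the net sludge growth is P_X = 0.4460 × 1201 = 535.5 kg VSS/d.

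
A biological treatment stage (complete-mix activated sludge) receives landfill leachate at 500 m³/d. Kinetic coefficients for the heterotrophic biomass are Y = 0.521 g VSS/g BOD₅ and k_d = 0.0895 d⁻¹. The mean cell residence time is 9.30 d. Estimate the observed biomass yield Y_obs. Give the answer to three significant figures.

Correct the yield for decay: Y_obs = Y/(1 + k_d θ_c) = 0.521 / (1 + 0.0895 × 9.30) = 0.521 / 1.832 = 0.2843.

Y_obs ≈ 0.284 g VSS/g BOD₅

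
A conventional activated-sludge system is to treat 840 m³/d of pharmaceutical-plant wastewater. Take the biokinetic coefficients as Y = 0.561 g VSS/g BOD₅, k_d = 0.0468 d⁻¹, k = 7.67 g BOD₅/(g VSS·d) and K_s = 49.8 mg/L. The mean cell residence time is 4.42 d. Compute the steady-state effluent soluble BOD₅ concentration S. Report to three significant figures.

From the Monod/SRT balance for a CMAS, S = K_s·(1+k_d θ_c)/[θ_c·(Y k − k_d) − 1] = 49.8 × (1 + 0.0468 × 4.42) / [4.42 × (0.561 × 7.67 − 0.0468) − 1] = 60.10 / 17.81 = 3.374 mg/L.

S ≈ 3.37 mg/L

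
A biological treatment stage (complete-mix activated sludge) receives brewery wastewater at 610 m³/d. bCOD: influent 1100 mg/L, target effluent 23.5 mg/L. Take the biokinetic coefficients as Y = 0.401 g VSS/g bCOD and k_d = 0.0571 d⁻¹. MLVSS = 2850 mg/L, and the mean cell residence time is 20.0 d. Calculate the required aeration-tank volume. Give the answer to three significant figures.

Steady-state biomass mass balance: V·X·(1 + k_d·θ_c) = Y·Q·(S₀ − S)·θ_c, so V = 0.401 × 610 × (1100 − 23.5) × 20.0 / [2850 × (1 + 0.0571 × 20.0)] = 5.27×10^6 / 6105 = 862.7 m³.

V ≈ 863 m³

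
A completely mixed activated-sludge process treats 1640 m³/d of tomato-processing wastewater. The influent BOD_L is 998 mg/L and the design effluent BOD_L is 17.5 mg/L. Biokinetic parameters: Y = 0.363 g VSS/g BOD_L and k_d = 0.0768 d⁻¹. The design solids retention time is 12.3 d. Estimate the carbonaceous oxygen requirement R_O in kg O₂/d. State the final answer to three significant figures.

R_O ≈ 1180 kg O₂/d

Correct the yield for decay: Y_obs = Y/(1 + k_d θ_c) = 0.363 / (1 + 0.0768 × 12.3) = 0.363 / 1.945 = 0.1867.
Mass of BOD_L removed per day: Q(S₀ − S) = 1640 × 980.5 g/m³ = 1608 kg/d.
P_X = Y_obs·Q·(S₀ − S) = 0.1867 × 1608 = 300.2 kg VSS/d.
R_O = Q·ΔS − 1.42 P_X = 1608 − 426.2 = 1182 kg O₂/d.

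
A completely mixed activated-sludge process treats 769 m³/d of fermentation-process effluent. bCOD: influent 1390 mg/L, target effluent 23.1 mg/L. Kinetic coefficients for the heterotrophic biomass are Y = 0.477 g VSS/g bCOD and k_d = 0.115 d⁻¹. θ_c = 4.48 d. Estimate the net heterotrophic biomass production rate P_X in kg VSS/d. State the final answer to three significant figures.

P_X ≈ 331 kg VSS/d

Observed yield with endogenous decay: Y_obs = Y / (1 + k_d·θ_c) = 0.477 / (1 + 0.115 × 4.48) = 0.477 / 1.515 = 0.3148 g VSS/g bCOD.
Mass of bCOD removed per day: Q(S₀ − S) = 769 × 1367 g/m³ = 1051 kg/d.
P_X = Y_obs · Q(S₀ − S) = 0.3148 × 1051 = 330.9 kg VSS/d.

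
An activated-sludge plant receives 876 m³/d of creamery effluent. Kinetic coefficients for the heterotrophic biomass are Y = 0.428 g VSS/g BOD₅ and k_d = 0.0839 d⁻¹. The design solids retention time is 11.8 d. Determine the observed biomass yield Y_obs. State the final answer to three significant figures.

Correct the yield for decay: Y_obs = Y/(1 + k_d θ_c) = 0.428 / (1 + 0.0839 × 11.8) = 0.428 / 1.990 = 0.2151.

Y_obs ≈ 0.215 g VSS/g BOD₅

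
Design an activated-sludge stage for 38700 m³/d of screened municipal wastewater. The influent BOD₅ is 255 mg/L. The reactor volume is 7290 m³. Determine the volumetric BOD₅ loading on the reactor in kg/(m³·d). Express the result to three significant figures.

L_v ≈ 1.35 kg BOD₅/(m³·d)

Volumetric loading L_v = Q·S₀ / V = 38700 × 255 g/m³ / 7290 m³ = 1354 g/(m³·d) = 1.354 kg BOD₅/(m³·d).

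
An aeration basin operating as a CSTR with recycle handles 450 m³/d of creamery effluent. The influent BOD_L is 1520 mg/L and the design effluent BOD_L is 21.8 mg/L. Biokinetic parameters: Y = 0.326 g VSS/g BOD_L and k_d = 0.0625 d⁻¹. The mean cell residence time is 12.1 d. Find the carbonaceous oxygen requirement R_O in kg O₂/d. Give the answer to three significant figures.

Correct the yield for decay: Y_obs = Y/(1 + k_d θ_c) = 0.326 / (1 + 0.0625 × 12.1) = 0.326 / 1.756 = 0.1856.
ΔS = 1520 − 21.8 = 1498 mg/L, so the substrate removal rate is 450 × 1498/1000 = 674.2 kg BOD_L/d.
Biomass synthesised: P_X = Y_obs × 674.2 = 125.1 kg VSS/d.
Carbonaceous O₂ demand = substrate oxidised − cell-mass equivalent = 674.2 − 1.42 × 125.1 = 496.5 kg O₂/d.

R_O ≈ 496 kg O₂/d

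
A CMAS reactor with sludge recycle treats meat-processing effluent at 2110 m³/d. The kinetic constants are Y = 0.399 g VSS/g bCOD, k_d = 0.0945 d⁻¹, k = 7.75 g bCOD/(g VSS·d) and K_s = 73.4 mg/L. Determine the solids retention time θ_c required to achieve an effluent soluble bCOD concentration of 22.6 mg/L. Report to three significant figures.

From 1/θ_c = Y·k·S/(K_s + S) − k_d: Y·k·S/(K_s+S) = 0.399 × 7.75 × 22.6 / (73.4 + 22.6) = 0.7280 d⁻¹.
1/θ_c = 0.7280 − 0.0945 = 0.6335 d⁻¹, so θ_c = 1.579 d.

θ_c ≈ 1.58 d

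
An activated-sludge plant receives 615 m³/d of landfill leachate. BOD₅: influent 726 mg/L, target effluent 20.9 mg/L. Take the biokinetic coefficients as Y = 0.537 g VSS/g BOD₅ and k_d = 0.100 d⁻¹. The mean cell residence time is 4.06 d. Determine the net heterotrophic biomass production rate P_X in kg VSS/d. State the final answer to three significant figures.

Correct the yield for decay: Y_obs = Y/(1 + k_d θ_c) = 0.537 / (1 + 0.100 × 4.06) = 0.537 / 1.406 = 0.3819.
ΔS = 726 − 20.9 = 705.1 mg/L, so the substrate removal rate is 615 × 705.1/1000 = 433.6 kg BOD₅/d.
Net biomass production P_X = Y_obs × Q·(S₀ − S) = 0.3819 × 433.6 = 165.6 kg VSS/d.

P_X ≈ 166 kg VSS/d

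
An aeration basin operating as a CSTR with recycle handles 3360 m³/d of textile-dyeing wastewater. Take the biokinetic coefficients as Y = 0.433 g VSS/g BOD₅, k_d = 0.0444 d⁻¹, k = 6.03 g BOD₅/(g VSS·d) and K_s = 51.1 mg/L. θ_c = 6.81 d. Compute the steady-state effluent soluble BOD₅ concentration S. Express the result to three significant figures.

From the Monod/SRT balance for a CMAS, S = K_s·(1+k_d θ_c)/[θ_c·(Y k − k_d) − 1] = 51.1 × (1 + 0.0444 × 6.81) / [6.81 × (0.433 × 6.03 − 0.0444) − 1] = 66.55 / 16.48 = 4.039 mg/L.

S ≈ 4.04 mg/L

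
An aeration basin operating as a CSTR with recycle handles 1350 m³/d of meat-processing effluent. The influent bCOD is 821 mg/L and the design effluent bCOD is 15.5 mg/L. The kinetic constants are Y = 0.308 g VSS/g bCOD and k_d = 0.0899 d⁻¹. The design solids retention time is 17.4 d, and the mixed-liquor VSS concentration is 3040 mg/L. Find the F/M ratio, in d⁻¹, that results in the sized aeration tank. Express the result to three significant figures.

F/M ≈ 0.488 d⁻¹

From the SRT design equation V = Y Q (S₀−S) θ_c / [X (1 + k_d θ_c)] = 0.308 × 1350 × (821 − 15.5) × 17.4 / [3040 × (1 + 0.0899 × 17.4)] = 5.83×10^6 / 7795 = 747.6 m³.
Food-to-microorganism ratio F/M = Q S₀ / (V X) = 1350 × 821 / (747.6 × 3040) = 0.4877 d⁻¹.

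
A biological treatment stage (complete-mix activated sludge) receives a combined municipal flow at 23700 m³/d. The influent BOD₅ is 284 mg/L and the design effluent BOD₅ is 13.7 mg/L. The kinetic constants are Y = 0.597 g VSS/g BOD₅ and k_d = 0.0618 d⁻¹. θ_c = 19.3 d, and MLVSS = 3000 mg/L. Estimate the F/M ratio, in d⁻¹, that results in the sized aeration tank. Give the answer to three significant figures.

Rearranging the biomass balance for a CMAS with decay, V = Y·Q·ΔS·θ_c / [X·(1+k_d θ_c)] = 0.597 × 23700 × (284 − 13.7) × 19.3 / [3000 × (1 + 0.0618 × 19.3)] = 7.38×10^7 / 6578 = 11221 m³.
Food-to-microorganism ratio F/M = Q S₀ / (V X) = 23700 × 284 / (11221 × 3000) = 0.2000 d⁻¹.

F/M ≈ 0.200 d⁻¹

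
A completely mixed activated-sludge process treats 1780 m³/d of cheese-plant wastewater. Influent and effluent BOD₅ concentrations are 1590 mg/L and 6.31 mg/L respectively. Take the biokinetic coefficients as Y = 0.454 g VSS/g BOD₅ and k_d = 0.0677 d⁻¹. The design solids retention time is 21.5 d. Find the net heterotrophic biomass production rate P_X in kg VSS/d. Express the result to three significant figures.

P_X ≈ 521 kg VSS/d

The observed yield is Y_obs = Y/(1 + k_d·θ_c) = 0.454 / (1 + 0.0677 × 21.5) = 0.454 / 2.456 = 0.1849 g VSS per g BOD₅ removed.
Q·(S₀ − S) = 1780 × (1590 − 6.31) × 10⁻³ = 2819 kg/d removed.
P_X = Y_obs · Q(S₀ − S) = 0.1849 × 2819 = 521.2 kg VSS/d.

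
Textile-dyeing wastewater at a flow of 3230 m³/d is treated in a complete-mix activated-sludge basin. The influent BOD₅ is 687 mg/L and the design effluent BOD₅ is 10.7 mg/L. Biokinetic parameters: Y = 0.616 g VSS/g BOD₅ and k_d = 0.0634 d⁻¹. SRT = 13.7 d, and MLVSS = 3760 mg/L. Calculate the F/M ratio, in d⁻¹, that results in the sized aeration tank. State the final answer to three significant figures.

F/M ≈ 0.225 d⁻¹

Steady-state biomass mass balance: V·X·(1 + k_d·θ_c) = Y·Q·(S₀ − S)·θ_c, so V = 0.616 × 3230 × (687 − 10.7) × 13.7 / [3760 × (1 + 0.0634 × 13.7)] = 1.84×10^7 / 7026 = 2624 m³.
F/M = applied load / biomass = Q·S₀/(V·X) = 3230 × 687 / (2624 × 3760) = 0.2249 d⁻¹.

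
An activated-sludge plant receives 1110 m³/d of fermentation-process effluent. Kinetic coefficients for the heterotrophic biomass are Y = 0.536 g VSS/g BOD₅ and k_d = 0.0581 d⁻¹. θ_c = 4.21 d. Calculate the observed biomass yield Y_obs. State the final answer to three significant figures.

Y_obs ≈ 0.431 g VSS/g BOD₅

The observed yield is Y_obs = Y/(1 + k_d·θ_c) = 0.536 / (1 + 0.0581 × 4.21) = 0.536 / 1.245 = 0.4307 g VSS per g BOD₅ removed.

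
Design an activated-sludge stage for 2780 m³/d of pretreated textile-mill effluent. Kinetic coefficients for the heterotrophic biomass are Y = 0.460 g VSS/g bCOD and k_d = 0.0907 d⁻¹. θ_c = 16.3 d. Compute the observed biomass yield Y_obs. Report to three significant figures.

Y_obs = Y / (1 + k_d θ_c) = 0.460 / (1 + 0.0907 × 16.3) = 0.460 / 2.478 = 0.1856.

Y_obs ≈ 0.186 g VSS/g bCOD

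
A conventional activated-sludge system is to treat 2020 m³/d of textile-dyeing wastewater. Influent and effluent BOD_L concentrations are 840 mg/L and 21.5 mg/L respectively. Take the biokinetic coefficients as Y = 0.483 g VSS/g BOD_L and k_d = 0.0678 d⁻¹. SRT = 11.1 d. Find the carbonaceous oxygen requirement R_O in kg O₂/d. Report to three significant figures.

R_O ≈ 1010 kg O₂/d

Correct the yield for decay: Y_obs = Y/(1 + k_d θ_c) = 0.483 / (1 + 0.0678 × 11.1) = 0.483 / 1.753 = 0.2756.
ΔS = 840 − 21.5 = 818.5 mg/L, so the substrate removal rate is 2020 × 818.5/1000 = 1653 kg BOD_L/d.
P_X = Y_obs·Q·(S₀ − S) = 0.2756 × 1653 = 455.7 kg VSS/d.
Carbonaceous O₂ demand = substrate oxidised − cell-mass equivalent = 1653 − 1.42 × 455.7 = 1006 kg O₂/d.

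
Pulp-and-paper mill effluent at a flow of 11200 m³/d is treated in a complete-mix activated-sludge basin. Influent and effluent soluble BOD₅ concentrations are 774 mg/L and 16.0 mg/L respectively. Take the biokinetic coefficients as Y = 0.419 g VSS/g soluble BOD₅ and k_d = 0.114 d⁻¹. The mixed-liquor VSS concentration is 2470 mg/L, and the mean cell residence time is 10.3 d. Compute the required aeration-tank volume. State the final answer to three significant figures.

Steady-state biomass mass balance: V·X·(1 + k_d·θ_c) = Y·Q·(S₀ − S)·θ_c, so V = 0.419 × 11200 × (774 − 16.0) × 10.3 / [2470 × (1 + 0.114 × 10.3)] = 3.66×10^7 / 5370 = 6822 m³.

V ≈ 6820 m³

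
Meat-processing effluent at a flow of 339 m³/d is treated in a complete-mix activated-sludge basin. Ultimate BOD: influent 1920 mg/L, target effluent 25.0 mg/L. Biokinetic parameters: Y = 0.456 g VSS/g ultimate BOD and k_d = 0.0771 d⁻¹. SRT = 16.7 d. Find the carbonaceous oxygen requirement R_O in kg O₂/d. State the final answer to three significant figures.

Observed yield with endogenous decay: Y_obs = Y / (1 + k_d·θ_c) = 0.456 / (1 + 0.0771 × 16.7) = 0.456 / 2.288 = 0.1993 g VSS/g ultimate BOD.
ΔS = 1920 − 25.0 = 1895 mg/L, so the substrate removal rate is 339 × 1895/1000 = 642.4 kg ultimate BOD/d.
P_X = Y_obs·Q·(S₀ − S) = 0.1993 × 642.4 = 128.1 kg VSS/d.
R_O = Q·ΔS − 1.42 P_X = 642.4 − 181.8 = 460.6 kg O₂/d.

R_O ≈ 461 kg O₂/d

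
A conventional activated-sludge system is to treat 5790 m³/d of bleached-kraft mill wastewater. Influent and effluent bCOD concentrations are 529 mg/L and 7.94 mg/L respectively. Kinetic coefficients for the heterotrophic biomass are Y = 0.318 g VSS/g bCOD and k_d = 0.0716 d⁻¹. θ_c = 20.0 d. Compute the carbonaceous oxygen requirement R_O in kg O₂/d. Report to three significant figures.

R_O ≈ 2460 kg O₂/d

Correct the yield for decay: Y_obs = Y/(1 + k_d θ_c) = 0.318 / (1 + 0.0716 × 20.0) = 0.318 / 2.432 = 0.1308.
Substrate removed = Q·(S₀ − S) = 5790 m³/d × (529 − 7.94) g/m³ = 3.02×10^6 g/d = 3017 kg/d.
P_X = Y_obs·Q·(S₀ − S) = 0.1308 × 3017 = 394.5 kg VSS/d.
R_O = Q·(S₀ − S) − 1.42·P_X = 3017 − 1.42 × 394.5 = 2457 kg O₂/d.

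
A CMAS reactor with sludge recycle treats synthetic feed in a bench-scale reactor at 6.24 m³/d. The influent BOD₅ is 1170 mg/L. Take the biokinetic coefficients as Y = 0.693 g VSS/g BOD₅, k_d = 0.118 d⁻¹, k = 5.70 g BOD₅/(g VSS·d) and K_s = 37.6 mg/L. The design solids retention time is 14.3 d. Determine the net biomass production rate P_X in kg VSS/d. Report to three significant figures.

P_X ≈ 1.88 kg VSS/d

Effluent substrate depends only on kinetics and SRT: S = K_s(1 + k_d θ_c) / [θ_c(Yk − k_d) − 1] = 37.6 × (1 + 0.118 × 14.3) / [14.3 × (0.693 × 5.70 − 0.118) − 1] = 101.0 / 53.80 = 1.878 mg/L.
Correct the yield for decay: Y_obs = Y/(1 + k_d θ_c) = 0.693 / (1 + 0.118 × 14.3) = 0.693 / 2.687 = 0.2579.
Mass of BOD₅ removed per day: Q(S₀ − S) = 6.24 × 1168 g/m³ = 7.289 kg/d.
Biomass produced: P_X = Y_obs·Q·ΔS = 0.2579 × 7.289 ≈ 1.880 kg VSS/d.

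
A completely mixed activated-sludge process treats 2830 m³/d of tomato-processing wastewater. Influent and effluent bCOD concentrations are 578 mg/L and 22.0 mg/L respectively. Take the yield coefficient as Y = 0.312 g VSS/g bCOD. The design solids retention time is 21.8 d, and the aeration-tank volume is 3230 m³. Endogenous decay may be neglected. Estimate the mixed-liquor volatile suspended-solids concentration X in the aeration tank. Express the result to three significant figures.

From V·X = Y·Q·(S₀ − S)·θ_c (decay neglected): X = 0.312 × 2830 × (578 − 22.0) × 21.8 / 3230 = 3313 mg/L.

X ≈ 3310 mg/L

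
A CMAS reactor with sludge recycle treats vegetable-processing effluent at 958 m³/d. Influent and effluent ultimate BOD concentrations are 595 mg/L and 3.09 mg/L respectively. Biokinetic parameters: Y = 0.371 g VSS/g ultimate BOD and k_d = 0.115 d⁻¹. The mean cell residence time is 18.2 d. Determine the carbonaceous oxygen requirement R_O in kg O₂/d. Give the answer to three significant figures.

Y_obs = Y / (1 + k_d θ_c) = 0.371 / (1 + 0.115 × 18.2) = 0.371 / 3.093 = 0.1199.
ΔS = 595 − 3.09 = 591.9 mg/L, so the substrate removal rate is 958 × 591.9/1000 = 567.0 kg ultimate BOD/d.
Net sludge production P_X = 0.1199 × 567.0 = 68.02 kg VSS/d.
R_O = Q·ΔS − 1.42 P_X = 567.0 − 96.58 = 470.5 kg O₂/d.

R_O ≈ 470 kg O₂/d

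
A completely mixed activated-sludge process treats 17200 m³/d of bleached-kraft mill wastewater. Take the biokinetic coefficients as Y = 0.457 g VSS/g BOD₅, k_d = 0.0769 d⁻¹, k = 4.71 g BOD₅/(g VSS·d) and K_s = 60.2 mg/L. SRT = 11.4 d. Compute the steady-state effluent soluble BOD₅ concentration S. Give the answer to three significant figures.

S ≈ 4.99 mg/L

For a completely mixed reactor with recycle the Lawrence–McCarty relation gives S = K_s·(1 + k_d·θ_c) / [θ_c·(Y·k − k_d) − 1] = 60.2 × (1 + 0.0769 × 11.4) / [11.4 × (0.457 × 4.71 − 0.0769) − 1] = 113.0 / 22.66 = 4.985 mg/L.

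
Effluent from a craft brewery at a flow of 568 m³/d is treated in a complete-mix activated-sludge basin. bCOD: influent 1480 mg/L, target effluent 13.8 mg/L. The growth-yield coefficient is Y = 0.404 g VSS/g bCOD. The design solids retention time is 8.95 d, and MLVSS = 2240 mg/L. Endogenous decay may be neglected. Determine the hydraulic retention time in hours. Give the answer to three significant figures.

Biomass mass balance (decay neglected): V·X = Y·Q·(S₀ − S)·θ_c, so V = 0.404 × 568 × (1480 − 13.8) × 8.95 / 2240 = 1344 m³.
τ = V/Q = 1344/568 = 2.367 d, or 56.80 h.

τ ≈ 56.8 h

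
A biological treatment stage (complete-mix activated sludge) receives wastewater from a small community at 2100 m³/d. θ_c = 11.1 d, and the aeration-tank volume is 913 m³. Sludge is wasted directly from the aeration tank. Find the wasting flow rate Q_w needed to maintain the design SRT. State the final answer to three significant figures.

With mixed-liquor wasting, θ_c = V/Q_w, so Q_w = V/θ_c = 913.0/11.1 = 82.25 m³/d.

Q_w ≈ 82.3 m³/d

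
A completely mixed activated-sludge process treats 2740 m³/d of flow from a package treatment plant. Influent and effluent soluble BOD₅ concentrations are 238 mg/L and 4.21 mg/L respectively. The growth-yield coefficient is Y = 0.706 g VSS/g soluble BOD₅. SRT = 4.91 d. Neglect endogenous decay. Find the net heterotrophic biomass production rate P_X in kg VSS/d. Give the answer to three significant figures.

No decay correction is needed, so Y_obs = Y = 0.706.
ΔS = 238 − 4.21 = 233.8 mg/L, so the substrate removal rate is 2740 × 233.8/1000 = 640.6 kg soluble BOD₅/d.
Net biomass production P_X = Y_obs × Q·(S₀ − S) = 0.7060 × 640.6 = 452.3 kg VSS/d.

P_X ≈ 452 kg VSS/d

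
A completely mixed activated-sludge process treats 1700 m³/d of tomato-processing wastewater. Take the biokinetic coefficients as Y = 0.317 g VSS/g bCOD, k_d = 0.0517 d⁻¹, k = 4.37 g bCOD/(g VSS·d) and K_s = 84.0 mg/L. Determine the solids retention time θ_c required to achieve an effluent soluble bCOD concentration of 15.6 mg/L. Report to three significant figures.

θ_c ≈ 6.05 d

From 1/θ_c = Y·k·S/(K_s + S) − k_d: Y·k·S/(K_s+S) = 0.317 × 4.37 × 15.6 / (84.0 + 15.6) = 0.2170 d⁻¹.
1/θ_c = 0.2170 − 0.0517 = 0.1653 d⁻¹, so θ_c = 6.051 d.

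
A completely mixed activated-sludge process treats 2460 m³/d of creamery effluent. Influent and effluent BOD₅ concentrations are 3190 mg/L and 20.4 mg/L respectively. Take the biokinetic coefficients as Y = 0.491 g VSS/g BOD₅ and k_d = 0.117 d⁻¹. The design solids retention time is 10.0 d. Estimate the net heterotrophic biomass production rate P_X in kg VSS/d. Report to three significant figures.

P_X ≈ 1760 kg VSS/d

Correct the yield for decay: Y_obs = Y/(1 + k_d θ_c) = 0.491 / (1 + 0.117 × 10.0) = 0.491 / 2.170 = 0.2263.
ΔS = 3190 − 20.4 = 3170 mg/L, so the substrate removal rate is 2460 × 3170/1000 = 7797 kg BOD₅/d.
Biomass produced: P_X = Y_obs·Q·ΔS = 0.2263 × 7797 ≈ 1764 kg VSS/d.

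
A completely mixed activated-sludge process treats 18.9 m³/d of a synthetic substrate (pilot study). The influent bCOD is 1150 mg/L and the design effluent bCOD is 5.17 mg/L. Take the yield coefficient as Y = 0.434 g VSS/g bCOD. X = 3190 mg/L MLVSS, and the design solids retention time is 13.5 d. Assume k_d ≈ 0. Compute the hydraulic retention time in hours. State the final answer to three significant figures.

Biomass mass balance (decay neglected): V·X = Y·Q·(S₀ − S)·θ_c, so V = 0.434 × 18.9 × (1150 − 5.17) × 13.5 / 3190 = 39.74 m³.
τ = V/Q = 39.74/18.9 = 2.103 d, or 50.46 h.

τ ≈ 50.5 h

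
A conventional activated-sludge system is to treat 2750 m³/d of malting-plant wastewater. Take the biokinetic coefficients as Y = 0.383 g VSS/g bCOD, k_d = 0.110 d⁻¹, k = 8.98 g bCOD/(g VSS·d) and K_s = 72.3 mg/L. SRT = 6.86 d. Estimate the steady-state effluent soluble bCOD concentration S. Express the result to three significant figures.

S ≈ 5.81 mg/L

From the Monod/SRT balance for a CMAS, S = K_s·(1+k_d θ_c)/[θ_c·(Y k − k_d) − 1] = 72.3 × (1 + 0.110 × 6.86) / [6.86 × (0.383 × 8.98 − 0.110) − 1] = 126.9 / 21.84 = 5.809 mg/L.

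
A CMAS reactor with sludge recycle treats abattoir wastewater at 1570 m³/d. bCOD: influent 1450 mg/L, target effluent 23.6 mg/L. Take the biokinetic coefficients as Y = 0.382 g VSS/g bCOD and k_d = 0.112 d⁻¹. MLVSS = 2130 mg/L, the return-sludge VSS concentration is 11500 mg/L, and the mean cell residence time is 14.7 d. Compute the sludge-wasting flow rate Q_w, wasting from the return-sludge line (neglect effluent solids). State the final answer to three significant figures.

Q_w ≈ 28.1 m³/d

From the SRT design equation V = Y Q (S₀−S) θ_c / [X (1 + k_d θ_c)] = 0.382 × 1570 × (1450 − 23.6) × 14.7 / [2130 × (1 + 0.112 × 14.7)] = 1.26×10^7 / 5637 = 2231 m³.
Wasting from the return line (neglecting effluent solids): Q_w = V·X / (θ_c·X_r) = 2231 × 2130 / (14.7 × 11500) = 28.11 m³/d.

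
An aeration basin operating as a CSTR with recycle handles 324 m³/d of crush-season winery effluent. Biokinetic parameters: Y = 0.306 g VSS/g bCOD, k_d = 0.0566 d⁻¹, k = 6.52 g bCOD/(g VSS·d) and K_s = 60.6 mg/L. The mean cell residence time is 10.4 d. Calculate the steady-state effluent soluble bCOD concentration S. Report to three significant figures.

From the Monod/SRT balance for a CMAS, S = K_s·(1+k_d θ_c)/[θ_c·(Y k − k_d) − 1] = 60.6 × (1 + 0.0566 × 10.4) / [10.4 × (0.306 × 6.52 − 0.0566) − 1] = 96.27 / 19.16 = 5.024 mg/L.

S ≈ 5.02 mg/L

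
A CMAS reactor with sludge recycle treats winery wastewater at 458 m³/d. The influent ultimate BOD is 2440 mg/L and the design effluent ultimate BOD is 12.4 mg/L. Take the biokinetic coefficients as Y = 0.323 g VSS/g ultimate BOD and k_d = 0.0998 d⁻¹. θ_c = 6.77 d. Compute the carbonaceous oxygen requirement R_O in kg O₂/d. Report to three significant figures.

R_O ≈ 808 kg O₂/d

Correct the yield for decay: Y_obs = Y/(1 + k_d θ_c) = 0.323 / (1 + 0.0998 × 6.77) = 0.323 / 1.676 = 0.1928.
Mass of ultimate BOD removed per day: Q(S₀ − S) = 458 × 2428 g/m³ = 1112 kg/d.
Net sludge production P_X = 0.1928 × 1112 = 214.3 kg VSS/d.
R_O = Q·(S₀ − S) − 1.42·P_X = 1112 − 1.42 × 214.3 = 807.5 kg O₂/d.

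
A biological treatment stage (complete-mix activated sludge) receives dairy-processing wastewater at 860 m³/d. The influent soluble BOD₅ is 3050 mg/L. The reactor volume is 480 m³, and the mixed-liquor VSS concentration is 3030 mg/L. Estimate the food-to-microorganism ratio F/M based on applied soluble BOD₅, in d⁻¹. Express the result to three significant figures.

F/M = applied load / biomass = Q·S₀/(V·X) = 860 × 3050 / (480.0 × 3030) = 1.803 d⁻¹.

F/M ≈ 1.80 d⁻¹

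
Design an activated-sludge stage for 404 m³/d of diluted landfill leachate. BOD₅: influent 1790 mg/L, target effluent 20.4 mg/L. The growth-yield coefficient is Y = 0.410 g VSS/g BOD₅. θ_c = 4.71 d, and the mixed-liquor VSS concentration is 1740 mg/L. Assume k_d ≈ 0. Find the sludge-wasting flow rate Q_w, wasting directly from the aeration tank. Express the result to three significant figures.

Q_w ≈ 168 m³/d

V·X = Y·Q·ΔS·θ_c gives V = 0.410 × 404 × (1790 − 20.4) × 4.71 / 1740 = 793.4 m³.
Wasting from the aeration tank: Q_w = V / θ_c = 793.4 / 4.71 = 168.5 m³/d.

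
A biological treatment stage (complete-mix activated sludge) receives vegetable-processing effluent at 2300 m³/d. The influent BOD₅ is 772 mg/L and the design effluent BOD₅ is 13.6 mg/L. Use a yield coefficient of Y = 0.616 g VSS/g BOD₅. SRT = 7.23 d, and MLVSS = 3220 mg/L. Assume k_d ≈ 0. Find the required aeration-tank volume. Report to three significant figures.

V·X = Y·Q·ΔS·θ_c gives V = 0.616 × 2300 × (772 − 13.6) × 7.23 / 3220 = 2413 m³.

V ≈ 2410 m³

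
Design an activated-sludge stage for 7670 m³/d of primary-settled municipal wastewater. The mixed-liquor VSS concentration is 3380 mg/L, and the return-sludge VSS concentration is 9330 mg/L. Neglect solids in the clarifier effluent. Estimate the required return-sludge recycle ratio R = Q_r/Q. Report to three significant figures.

R ≈ 0.568

R = Q_r/Q = X/(X_r − X) = 3380 / (9330 − 3380) = 0.5681.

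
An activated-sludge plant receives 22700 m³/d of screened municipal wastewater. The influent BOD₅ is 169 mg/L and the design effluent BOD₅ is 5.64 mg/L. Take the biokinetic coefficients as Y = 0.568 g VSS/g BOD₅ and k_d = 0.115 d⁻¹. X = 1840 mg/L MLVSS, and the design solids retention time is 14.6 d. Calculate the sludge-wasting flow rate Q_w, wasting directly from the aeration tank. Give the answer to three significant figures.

From the SRT design equation V = Y Q (S₀−S) θ_c / [X (1 + k_d θ_c)] = 0.568 × 22700 × (169 − 5.64) × 14.6 / [1840 × (1 + 0.115 × 14.6)] = 3.08×10^7 / 4929 = 6239 m³.
With mixed-liquor wasting, θ_c = V/Q_w, so Q_w = V/θ_c = 6239/14.6 = 427.3 m³/d.

Q_w ≈ 427 m³/d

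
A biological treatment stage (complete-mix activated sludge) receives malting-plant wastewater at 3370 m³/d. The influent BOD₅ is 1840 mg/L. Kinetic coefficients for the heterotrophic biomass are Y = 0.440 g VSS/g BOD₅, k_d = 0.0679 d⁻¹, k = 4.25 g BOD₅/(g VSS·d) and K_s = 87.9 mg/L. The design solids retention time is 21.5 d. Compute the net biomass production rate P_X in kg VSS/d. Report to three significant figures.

For a completely mixed reactor with recycle the Lawrence–McCarty relation gives S = K_s·(1 + k_d·θ_c) / [θ_c·(Y·k − k_d) − 1] = 87.9 × (1 + 0.0679 × 21.5) / [21.5 × (0.440 × 4.25 − 0.0679) − 1] = 216.2 / 37.75 = 5.728 mg/L.
Y_obs = Y / (1 + k_d θ_c) = 0.440 / (1 + 0.0679 × 21.5) = 0.440 / 2.460 = 0.1789.
Mass of BOD₅ removed per day: Q(S₀ − S) = 3370 × 1834 g/m³ = 6181 kg/d.
Biomass produced: P_X = Y_obs·Q·ΔS = 0.1789 × 6181 ≈ 1106 kg VSS/d.

P_X ≈ 1110 kg VSS/d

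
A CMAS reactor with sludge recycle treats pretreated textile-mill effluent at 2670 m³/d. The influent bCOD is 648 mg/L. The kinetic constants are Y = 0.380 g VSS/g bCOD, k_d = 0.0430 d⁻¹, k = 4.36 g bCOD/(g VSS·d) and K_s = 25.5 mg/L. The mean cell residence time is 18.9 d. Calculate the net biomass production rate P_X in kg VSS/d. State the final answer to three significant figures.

P_X ≈ 362 kg VSS/d

For a completely mixed reactor with recycle the Lawrence–McCarty relation gives S = K_s·(1 + k_d·θ_c) / [θ_c·(Y·k − k_d) − 1] = 25.5 × (1 + 0.0430 × 18.9) / [18.9 × (0.380 × 4.36 − 0.0430) − 1] = 46.22 / 29.50 = 1.567 mg/L.
The observed yield is Y_obs = Y/(1 + k_d·θ_c) = 0.380 / (1 + 0.0430 × 18.9) = 0.380 / 1.813 = 0.2096 g VSS per g bCOD removed.
Substrate removed = Q·(S₀ − S) = 2670 m³/d × (648 − 1.57) g/m³ = 1.73×10^6 g/d = 1726 kg/d.
Biomass produced: P_X = Y_obs·Q·ΔS = 0.2096 × 1726 ≈ 361.8 kg VSS/d.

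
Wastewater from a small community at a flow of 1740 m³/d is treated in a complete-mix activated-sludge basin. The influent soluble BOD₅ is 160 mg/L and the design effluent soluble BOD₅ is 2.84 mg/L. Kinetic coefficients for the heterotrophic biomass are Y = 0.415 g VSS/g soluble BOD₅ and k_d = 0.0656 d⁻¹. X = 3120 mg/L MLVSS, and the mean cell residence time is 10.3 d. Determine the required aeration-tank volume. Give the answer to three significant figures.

Rearranging the biomass balance for a CMAS with decay, V = Y·Q·ΔS·θ_c / [X·(1+k_d θ_c)] = 0.415 × 1740 × (160 − 2.84) × 10.3 / [3120 × (1 + 0.0656 × 10.3)] = 1.17×10^6 / 5228 = 223.6 m³.

V ≈ 224 m³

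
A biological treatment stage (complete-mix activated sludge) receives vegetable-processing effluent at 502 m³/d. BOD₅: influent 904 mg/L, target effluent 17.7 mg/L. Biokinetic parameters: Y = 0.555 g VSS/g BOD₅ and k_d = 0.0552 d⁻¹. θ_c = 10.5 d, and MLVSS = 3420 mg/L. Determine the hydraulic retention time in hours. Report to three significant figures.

Steady-state biomass mass balance: V·X·(1 + k_d·θ_c) = Y·Q·(S₀ − S)·θ_c, so V = 0.555 × 502 × (904 − 17.7) × 10.5 / [3420 × (1 + 0.0552 × 10.5)] = 2.59×10^6 / 5402 = 479.9 m³.
τ = V/Q = 479.9/502 = 0.9561 d, or 22.95 h.

τ ≈ 22.9 h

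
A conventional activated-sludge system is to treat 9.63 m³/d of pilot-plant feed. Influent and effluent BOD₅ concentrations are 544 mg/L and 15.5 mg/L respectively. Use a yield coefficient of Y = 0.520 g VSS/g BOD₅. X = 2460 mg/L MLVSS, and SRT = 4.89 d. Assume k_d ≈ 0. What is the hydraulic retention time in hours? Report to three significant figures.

τ ≈ 13.1 h

With k_d = 0 the design equation reduces to V = Y Q (S₀−S) θ_c / X = 0.520 × 9.63 × (544 − 15.5) × 4.89 / 2460 = 5.261 m³.
τ = V/Q = 5.261/9.63 = 0.5463 d, or 13.11 h.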